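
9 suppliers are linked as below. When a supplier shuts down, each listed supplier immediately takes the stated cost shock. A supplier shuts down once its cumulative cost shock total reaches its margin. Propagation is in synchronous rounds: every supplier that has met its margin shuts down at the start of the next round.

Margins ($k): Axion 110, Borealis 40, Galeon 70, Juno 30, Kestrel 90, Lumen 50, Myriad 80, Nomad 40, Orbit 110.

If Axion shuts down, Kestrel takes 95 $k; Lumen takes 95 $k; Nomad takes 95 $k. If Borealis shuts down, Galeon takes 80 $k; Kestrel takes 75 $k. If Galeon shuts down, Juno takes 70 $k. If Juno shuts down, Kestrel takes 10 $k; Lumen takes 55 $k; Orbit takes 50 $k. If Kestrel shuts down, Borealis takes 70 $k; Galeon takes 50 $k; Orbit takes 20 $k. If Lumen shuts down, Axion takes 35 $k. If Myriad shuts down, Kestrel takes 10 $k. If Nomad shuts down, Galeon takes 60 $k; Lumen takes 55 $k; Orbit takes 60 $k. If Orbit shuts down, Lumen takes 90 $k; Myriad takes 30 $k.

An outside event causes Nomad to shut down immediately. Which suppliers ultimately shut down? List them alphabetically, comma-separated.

Round 1 — Nomad shuts down (initial).
  Galeon: +60 → 60 < 70
  Lumen: +55 → 55 ≥ 50
  Orbit: +60 → 60 < 110
Round 2 — Lumen shuts down.
  Axion: +35 → 35 < 110
No further shutdowns.

Lumen, Nomad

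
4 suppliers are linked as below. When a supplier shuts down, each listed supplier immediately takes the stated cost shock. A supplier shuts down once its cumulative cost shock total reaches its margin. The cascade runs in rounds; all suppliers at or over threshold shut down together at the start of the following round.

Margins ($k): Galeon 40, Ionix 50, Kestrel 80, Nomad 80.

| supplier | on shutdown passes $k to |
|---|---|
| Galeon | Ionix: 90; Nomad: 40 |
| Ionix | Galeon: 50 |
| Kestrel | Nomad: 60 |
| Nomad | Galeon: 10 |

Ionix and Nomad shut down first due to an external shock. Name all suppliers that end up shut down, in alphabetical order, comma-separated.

Round 1 — Ionix, Nomad shut down (initial).
  Galeon: +50+10 → 60 ≥ 40
Round 2 — Galeon shuts down.
No further shutdowns.

Galeon, Ionix, Nomad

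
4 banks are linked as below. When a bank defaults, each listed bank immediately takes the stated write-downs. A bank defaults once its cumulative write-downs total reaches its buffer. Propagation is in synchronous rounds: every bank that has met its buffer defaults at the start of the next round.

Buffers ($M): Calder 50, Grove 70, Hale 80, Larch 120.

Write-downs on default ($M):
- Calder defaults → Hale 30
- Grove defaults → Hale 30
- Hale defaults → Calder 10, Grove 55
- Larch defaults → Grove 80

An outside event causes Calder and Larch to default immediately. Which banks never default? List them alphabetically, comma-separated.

Hale

Round 1 — Calder, Larch default (initial).
  Grove: +80 → 80 ≥ 70
  Hale: +30 → 30 < 80
Round 2 — Grove defaults.
  Hale: +30 → 60 < 80
No further defaults.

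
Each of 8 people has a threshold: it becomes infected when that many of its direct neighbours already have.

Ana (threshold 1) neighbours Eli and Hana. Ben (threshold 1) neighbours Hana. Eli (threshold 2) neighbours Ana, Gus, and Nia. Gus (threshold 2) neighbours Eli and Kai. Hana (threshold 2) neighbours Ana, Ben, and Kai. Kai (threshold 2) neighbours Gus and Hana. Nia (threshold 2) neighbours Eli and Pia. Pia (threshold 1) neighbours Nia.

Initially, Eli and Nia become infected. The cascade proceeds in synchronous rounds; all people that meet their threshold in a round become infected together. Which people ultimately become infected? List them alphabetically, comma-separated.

Round 1 — Eli, Nia become infected (initial).
Round 2 — checking thresholds:
  Ana: 1 of 2 neighbours ≥ 1, becomes infected.
  Gus: 1 of 2 neighbours < 2, not yet.
  Pia: 1 of 1 neighbours ≥ 1, becomes infected.
Round 3 — no new infections; cascade stops.

Ana, Eli, Nia, Pia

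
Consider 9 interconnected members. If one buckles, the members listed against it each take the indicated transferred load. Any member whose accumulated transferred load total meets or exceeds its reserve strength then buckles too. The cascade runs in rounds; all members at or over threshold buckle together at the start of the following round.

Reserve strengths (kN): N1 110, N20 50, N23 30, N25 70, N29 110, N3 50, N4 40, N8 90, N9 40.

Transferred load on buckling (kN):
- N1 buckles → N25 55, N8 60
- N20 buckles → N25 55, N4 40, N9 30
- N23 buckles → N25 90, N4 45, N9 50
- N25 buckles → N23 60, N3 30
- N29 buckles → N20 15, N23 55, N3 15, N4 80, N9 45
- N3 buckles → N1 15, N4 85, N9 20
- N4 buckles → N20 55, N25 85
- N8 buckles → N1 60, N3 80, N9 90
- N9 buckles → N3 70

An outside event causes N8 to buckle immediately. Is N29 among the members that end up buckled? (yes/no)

Round 1 — N8 buckles (initial).
  N1: +60 → 60 < 110
  N3: +80 → 80 ≥ 50
  N9: +90 → 90 ≥ 40
Round 2 — N3, N9 buckle.
  N1: +15 → 75 < 110
  N4: +85 → 85 ≥ 40
Round 3 — N4 buckles.
  N20: +55 → 55 ≥ 50
  N25: +85 → 85 ≥ 70
Round 4 — N20, N25 buckle.
  N23: +60 → 60 ≥ 30
Round 5 — N23 buckles.
No further bucklings.

no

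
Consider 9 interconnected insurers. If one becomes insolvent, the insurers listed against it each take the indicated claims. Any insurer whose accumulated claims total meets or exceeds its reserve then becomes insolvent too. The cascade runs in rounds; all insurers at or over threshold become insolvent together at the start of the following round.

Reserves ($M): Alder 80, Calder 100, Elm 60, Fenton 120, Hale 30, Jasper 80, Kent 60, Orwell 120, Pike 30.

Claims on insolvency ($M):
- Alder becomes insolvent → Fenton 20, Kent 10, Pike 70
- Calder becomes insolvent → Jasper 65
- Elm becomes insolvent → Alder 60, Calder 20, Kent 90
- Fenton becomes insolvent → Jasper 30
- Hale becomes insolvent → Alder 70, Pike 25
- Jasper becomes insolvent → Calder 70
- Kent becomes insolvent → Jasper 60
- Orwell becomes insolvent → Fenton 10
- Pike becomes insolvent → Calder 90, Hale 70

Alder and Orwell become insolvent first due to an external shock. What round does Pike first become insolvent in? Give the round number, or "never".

Round 1 — Alder, Orwell become insolvent (initial).
  Fenton: +20+10 → 30 < 120
  Kent: +10 → 10 < 60
  Pike: +70 → 70 ≥ 30
Round 2 — Pike becomes insolvent.
  Calder: +90 → 90 < 100
  Hale: +70 → 70 ≥ 30
Round 3 — Hale becomes insolvent.
No further insolvencies.

2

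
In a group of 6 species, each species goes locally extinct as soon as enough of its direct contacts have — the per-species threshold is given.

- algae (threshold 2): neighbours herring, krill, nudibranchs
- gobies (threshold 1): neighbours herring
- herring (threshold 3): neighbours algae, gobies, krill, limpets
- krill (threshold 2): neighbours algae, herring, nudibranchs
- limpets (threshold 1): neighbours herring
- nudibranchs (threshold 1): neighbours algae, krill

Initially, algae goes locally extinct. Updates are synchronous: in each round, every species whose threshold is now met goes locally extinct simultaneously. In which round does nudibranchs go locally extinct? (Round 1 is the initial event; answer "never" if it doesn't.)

2

Round 1 — algae goes locally extinct (initial).
Round 2 — checking thresholds:
  herring: 1 of 4 neighbours < 3, below threshold.
  krill: 1 of 3 neighbours < 2, below threshold.
  nudibranchs: 1 of 2 neighbours ≥ 1, goes locally extinct.
Round 3 — checking thresholds:
  herring: 1 of 4 neighbours < 3, below threshold.
  krill: 2 of 3 neighbours ≥ 2, goes locally extinct.
Round 4 — no new extinctions; cascade stops.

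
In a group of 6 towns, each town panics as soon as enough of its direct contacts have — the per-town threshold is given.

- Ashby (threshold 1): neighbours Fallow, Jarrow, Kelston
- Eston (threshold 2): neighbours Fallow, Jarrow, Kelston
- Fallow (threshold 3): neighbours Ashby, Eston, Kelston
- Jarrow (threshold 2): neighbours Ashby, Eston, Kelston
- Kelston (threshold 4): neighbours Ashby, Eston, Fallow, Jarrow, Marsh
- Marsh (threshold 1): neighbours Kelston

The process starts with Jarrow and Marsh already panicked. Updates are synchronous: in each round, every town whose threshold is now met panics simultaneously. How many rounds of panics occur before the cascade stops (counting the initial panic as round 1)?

Round 1 — Jarrow, Marsh panic (initial).
Round 2 — checking thresholds:
  Ashby: 1 of 3 neighbours ≥ 1, panics.
  Eston: 1 of 3 neighbours < 2, not yet.
  Kelston: 2 of 5 neighbours < 4, not yet.
Round 3 — no new panics; cascade stops.

2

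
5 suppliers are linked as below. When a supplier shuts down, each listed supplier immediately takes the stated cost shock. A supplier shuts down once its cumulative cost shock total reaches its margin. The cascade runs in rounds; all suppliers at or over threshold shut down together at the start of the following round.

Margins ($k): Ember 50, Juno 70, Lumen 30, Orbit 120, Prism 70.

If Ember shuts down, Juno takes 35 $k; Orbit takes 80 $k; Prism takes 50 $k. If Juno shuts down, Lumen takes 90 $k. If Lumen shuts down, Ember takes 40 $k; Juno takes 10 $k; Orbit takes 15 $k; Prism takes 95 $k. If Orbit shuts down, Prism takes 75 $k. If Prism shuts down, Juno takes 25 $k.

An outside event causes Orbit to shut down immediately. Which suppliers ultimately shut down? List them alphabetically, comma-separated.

Orbit, Prism

Round 1 — Orbit shuts down (initial).
  Prism: +75 → 75 ≥ 70
Round 2 — Prism shuts down.
  Juno: +25 → 25 < 70
No further shutdowns.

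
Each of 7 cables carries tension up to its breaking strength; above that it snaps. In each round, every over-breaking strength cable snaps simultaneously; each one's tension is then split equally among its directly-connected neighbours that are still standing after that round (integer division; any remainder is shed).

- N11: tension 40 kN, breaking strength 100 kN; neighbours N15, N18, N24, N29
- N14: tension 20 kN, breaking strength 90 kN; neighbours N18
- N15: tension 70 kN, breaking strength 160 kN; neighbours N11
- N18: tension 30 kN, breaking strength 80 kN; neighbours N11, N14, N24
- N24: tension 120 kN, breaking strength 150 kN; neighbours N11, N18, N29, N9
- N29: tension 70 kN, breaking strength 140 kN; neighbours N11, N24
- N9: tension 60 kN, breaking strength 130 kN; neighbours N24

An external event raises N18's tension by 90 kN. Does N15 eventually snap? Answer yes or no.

no

Round 1 — N18 at 120 > 80. N18 snaps.
  N18 sheds 120 kN to N11, N14, N24: 40 each.
    N11: 40+40 = 80 ≤ 100
    N14: 20+40 = 60 ≤ 90
    N24: 120+40 = 160 > 150
Round 2 — N24 snaps.
  N24 sheds 160 kN to N11, N29, N9: 53 each (1 lost).
    N11: 80+53 = 133 > 100
    N29: 70+53 = 123 ≤ 140
    N9: 60+53 = 113 ≤ 130
Round 3 — N11 snaps.
  N11 sheds 133 kN to N15, N29: 66 each (1 lost).
    N15: 70+66 = 136 ≤ 160
    N29: 123+66 = 189 > 140
Round 4 — N29 snaps.
  N29 sheds 189 kN: no online neighbours, lost.
No further breaks.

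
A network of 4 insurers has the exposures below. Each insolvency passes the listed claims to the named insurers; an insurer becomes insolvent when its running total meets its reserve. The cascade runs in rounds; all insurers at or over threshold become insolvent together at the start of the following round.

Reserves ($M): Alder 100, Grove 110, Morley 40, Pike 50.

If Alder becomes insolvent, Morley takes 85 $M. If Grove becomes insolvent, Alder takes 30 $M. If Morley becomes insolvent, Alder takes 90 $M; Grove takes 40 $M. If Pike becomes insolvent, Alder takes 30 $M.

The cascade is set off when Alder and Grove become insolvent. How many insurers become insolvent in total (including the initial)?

3

Round 1 — Alder, Grove become insolvent (initial).
  Morley: +85 → 85 ≥ 40
Round 2 — Morley becomes insolvent.
No further insolvencies.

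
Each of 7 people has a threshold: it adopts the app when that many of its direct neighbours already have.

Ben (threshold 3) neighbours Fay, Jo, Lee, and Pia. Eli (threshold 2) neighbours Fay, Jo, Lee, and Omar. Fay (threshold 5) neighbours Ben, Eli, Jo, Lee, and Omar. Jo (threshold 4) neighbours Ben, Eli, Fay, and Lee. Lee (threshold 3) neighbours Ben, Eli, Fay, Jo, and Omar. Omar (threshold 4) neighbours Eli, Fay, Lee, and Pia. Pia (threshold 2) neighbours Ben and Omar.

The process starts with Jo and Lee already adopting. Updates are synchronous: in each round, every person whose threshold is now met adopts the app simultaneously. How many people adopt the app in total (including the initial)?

3

Round 1 — Jo, Lee adopt the app (initial).
Round 2 — checking thresholds:
  Ben: 2 of 4 neighbours < 3, not yet.
  Eli: 2 of 4 neighbours ≥ 2, adopts the app.
  Fay: 2 of 5 neighbours < 5, not yet.
  Omar: 1 of 4 neighbours < 4, not yet.
Round 3 — no new adoptions; cascade stops.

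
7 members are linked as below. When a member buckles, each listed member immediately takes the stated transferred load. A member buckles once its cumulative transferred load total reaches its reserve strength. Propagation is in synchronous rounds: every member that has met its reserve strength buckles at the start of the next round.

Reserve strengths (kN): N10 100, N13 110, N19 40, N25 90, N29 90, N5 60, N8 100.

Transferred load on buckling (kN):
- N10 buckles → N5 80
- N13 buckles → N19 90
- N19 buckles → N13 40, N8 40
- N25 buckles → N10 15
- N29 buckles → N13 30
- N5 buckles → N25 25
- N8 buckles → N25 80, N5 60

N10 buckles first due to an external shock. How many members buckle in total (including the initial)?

2

Round 1 — N10 buckles (initial).
  N5: +80 → 80 ≥ 60
Round 2 — N5 buckles.
  N25: +25 → 25 < 90
No further bucklings.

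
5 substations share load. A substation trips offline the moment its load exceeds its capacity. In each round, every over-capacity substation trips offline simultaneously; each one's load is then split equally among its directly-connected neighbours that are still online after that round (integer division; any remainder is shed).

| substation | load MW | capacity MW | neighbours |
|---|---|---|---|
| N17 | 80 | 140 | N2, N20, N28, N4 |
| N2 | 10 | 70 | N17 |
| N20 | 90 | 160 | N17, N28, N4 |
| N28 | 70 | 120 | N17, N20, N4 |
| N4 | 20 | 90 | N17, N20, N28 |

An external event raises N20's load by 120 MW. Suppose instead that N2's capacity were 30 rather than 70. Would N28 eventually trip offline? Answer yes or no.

With N2's capacity at 30:
Round 1 — N20 at 210 > 160. N20 trips offline.
  N20 sheds 210 MW to N17, N28, N4: 70 each.
    N17: 80+70 = 150 > 140
    N28: 70+70 = 140 > 120
    N4: 20+70 = 90 ≤ 90
Round 2 — N17, N28 trip offline.
  N17 sheds 150 MW to N2, N4: 75 each.
    N2: 10+75 = 85 > 30
    N4: 90+75 = 165 > 90
  N28 sheds 140 MW to N4: 140 each.
    N4: 165+140 = 305 > 90
Round 3 — N2, N4 trip offline.
  N2 sheds 85 MW: no online neighbours, lost.
  N4 sheds 305 MW: no online neighbours, lost.
No further trips.

yes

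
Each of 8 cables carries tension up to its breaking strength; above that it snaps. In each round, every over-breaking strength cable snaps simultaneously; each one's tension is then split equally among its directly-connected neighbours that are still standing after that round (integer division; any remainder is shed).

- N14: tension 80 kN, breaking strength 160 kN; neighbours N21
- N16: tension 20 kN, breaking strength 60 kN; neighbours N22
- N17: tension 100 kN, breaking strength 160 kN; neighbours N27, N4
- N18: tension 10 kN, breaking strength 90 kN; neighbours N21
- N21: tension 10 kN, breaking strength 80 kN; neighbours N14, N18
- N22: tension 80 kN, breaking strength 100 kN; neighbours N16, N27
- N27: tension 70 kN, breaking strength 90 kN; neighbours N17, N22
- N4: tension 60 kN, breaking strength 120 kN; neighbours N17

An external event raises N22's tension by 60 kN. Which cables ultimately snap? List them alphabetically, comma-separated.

N16, N17, N22, N27, N4

Round 1 — N22 at 140 > 100. N22 snaps.
  N22 sheds 140 kN to N16, N27: 70 each.
    N16: 20+70 = 90 > 60
    N27: 70+70 = 140 > 90
Round 2 — N16, N27 snap.
  N16 sheds 90 kN: no online neighbours, lost.
  N27 sheds 140 kN to N17: 140 each.
    N17: 100+140 = 240 > 160
Round 3 — N17 snaps.
  N17 sheds 240 kN to N4: 240 each.
    N4: 60+240 = 300 > 120
Round 4 — N4 snaps.
  N4 sheds 300 kN: no online neighbours, lost.
No further breaks.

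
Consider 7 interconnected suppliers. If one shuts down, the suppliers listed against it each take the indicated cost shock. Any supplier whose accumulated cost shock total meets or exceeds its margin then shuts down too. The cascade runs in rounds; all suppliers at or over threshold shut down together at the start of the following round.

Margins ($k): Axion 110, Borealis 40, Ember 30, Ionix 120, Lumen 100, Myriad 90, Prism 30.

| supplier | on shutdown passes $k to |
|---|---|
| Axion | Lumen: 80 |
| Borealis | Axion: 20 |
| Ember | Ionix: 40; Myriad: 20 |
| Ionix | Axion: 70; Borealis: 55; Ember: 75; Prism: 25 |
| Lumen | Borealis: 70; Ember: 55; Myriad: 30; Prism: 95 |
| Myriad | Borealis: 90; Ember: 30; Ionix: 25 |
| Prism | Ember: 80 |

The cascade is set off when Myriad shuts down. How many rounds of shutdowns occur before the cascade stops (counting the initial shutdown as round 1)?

2

Round 1 — Myriad shuts down (initial).
  Borealis: +90 → 90 ≥ 40
  Ember: +30 → 30 ≥ 30
  Ionix: +25 → 25 < 120
Round 2 — Borealis, Ember shut down.
  Axion: +20 → 20 < 110
  Ionix: +40 → 65 < 120
No further shutdowns.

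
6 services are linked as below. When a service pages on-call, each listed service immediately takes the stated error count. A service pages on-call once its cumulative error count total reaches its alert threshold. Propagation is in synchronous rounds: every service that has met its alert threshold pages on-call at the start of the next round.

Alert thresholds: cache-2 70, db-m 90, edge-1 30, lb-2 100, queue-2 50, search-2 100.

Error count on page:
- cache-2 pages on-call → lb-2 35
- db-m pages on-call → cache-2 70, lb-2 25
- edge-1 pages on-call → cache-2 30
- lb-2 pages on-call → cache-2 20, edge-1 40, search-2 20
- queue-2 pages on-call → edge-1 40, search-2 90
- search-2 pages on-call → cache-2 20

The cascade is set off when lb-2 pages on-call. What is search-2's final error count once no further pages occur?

20

Round 1 — lb-2 pages on-call (initial).
  cache-2: +20 → 20 < 70
  edge-1: +40 → 40 ≥ 30
  search-2: +20 → 20 < 100
Round 2 — edge-1 pages on-call.
  cache-2: +30 → 50 < 70
No further pages.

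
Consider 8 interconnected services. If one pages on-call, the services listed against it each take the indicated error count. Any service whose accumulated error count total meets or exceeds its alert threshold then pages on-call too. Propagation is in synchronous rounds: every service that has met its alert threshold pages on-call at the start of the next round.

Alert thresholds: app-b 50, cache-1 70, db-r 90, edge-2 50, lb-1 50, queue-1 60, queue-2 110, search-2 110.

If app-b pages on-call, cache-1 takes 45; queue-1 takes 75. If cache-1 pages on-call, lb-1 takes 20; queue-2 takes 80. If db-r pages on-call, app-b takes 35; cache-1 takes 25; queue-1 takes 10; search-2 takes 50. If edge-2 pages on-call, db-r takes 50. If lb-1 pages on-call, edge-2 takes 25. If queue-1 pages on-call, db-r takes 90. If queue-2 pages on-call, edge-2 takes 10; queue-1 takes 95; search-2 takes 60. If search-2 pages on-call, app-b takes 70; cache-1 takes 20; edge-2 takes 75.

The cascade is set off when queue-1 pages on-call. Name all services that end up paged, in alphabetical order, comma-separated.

Round 1 — queue-1 pages on-call (initial).
  db-r: +90 → 90 ≥ 90
Round 2 — db-r pages on-call.
  app-b: +35 → 35 < 50
  cache-1: +25 → 25 < 70
  search-2: +50 → 50 < 110
No further pages.

db-r, queue-1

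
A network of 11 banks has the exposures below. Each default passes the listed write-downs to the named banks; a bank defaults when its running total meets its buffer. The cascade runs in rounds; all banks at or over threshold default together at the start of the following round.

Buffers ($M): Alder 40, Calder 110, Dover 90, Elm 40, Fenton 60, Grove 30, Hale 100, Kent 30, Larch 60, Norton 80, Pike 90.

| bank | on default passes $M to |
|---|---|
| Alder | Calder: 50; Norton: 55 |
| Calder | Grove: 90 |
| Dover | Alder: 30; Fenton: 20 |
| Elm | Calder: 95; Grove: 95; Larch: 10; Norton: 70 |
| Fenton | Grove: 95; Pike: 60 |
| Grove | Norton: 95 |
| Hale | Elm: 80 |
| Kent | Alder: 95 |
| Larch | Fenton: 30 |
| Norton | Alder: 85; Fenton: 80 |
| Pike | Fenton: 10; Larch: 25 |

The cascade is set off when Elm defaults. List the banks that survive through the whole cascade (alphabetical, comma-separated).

Dover, Hale, Kent, Larch, Pike

Round 1 — Elm defaults (initial).
  Calder: +95 → 95 < 110
  Grove: +95 → 95 ≥ 30
  Larch: +10 → 10 < 60
  Norton: +70 → 70 < 80
Round 2 — Grove defaults.
  Norton: +95 → 165 ≥ 80
Round 3 — Norton defaults.
  Alder: +85 → 85 ≥ 40
  Fenton: +80 → 80 ≥ 60
Round 4 — Alder, Fenton default.
  Calder: +50 → 145 ≥ 110
  Pike: +60 → 60 < 90
Round 5 — Calder defaults.
No further defaults.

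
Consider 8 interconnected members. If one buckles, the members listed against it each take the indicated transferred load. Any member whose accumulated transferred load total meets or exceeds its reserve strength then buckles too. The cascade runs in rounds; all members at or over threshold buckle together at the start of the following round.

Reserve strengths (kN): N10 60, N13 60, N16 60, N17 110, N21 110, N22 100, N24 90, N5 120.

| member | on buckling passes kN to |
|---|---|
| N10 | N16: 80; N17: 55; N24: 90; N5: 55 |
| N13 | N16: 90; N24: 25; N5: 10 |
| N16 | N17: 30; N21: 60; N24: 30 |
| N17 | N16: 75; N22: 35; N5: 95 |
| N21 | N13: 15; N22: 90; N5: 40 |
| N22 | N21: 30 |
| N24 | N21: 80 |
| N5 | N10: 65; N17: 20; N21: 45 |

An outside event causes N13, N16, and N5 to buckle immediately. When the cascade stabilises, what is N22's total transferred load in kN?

90

Round 1 — N13, N16, N5 buckle (initial).
  N10: +65 → 65 ≥ 60
  N17: +30+20 → 50 < 110
  N21: +60+45 → 105 < 110
  N24: +25+30 → 55 < 90
Round 2 — N10 buckles.
  N17: +55 → 105 < 110
  N24: +90 → 145 ≥ 90
Round 3 — N24 buckles.
  N21: +80 → 185 ≥ 110
Round 4 — N21 buckles.
  N22: +90 → 90 < 100
No further bucklings.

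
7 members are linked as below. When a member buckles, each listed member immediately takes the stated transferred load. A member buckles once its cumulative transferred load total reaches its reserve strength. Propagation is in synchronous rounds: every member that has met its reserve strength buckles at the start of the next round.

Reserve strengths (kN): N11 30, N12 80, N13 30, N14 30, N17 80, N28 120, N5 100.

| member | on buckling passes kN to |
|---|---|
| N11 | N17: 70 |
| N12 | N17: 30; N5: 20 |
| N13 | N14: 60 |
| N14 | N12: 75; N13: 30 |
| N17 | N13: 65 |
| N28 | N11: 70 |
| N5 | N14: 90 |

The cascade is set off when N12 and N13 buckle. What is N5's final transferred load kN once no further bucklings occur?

Round 1 — N12, N13 buckle (initial).
  N14: +60 → 60 ≥ 30
  N17: +30 → 30 < 80
  N5: +20 → 20 < 100
Round 2 — N14 buckles.
No further bucklings.

20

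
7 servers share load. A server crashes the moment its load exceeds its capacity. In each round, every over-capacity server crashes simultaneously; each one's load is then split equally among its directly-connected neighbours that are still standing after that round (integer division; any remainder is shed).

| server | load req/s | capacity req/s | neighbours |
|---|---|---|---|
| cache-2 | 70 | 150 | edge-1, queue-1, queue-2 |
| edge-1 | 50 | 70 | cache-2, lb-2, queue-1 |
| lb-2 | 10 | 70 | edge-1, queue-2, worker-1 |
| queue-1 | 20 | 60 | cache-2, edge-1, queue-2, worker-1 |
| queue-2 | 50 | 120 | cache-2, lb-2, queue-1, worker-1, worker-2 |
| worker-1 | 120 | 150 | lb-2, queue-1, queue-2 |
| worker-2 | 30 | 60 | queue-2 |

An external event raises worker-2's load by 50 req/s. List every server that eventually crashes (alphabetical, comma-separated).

Round 1 — worker-2 at 80 > 60. worker-2 crashes.
  worker-2 sheds 80 req/s to queue-2: 80 each.
    queue-2: 50+80 = 130 > 120
Round 2 — queue-2 crashes.
  queue-2 sheds 130 req/s to cache-2, lb-2, queue-1, worker-1: 32 each (2 lost).
    cache-2: 70+32 = 102 ≤ 150
    lb-2: 10+32 = 42 ≤ 70
    queue-1: 20+32 = 52 ≤ 60
    worker-1: 120+32 = 152 > 150
Round 3 — worker-1 crashes.
  worker-1 sheds 152 req/s to lb-2, queue-1: 76 each.
    lb-2: 42+76 = 118 > 70
    queue-1: 52+76 = 128 > 60
Round 4 — lb-2, queue-1 crash.
  lb-2 sheds 118 req/s to edge-1: 118 each.
    edge-1: 50+118 = 168 > 70
  queue-1 sheds 128 req/s to cache-2, edge-1: 64 each.
    cache-2: 102+64 = 166 > 150
    edge-1: 168+64 = 232 > 70
Round 5 — cache-2, edge-1 crash.
  cache-2 sheds 166 req/s: no online neighbours, lost.
  edge-1 sheds 232 req/s: no online neighbours, lost.
No further crashes.

cache-2, edge-1, lb-2, queue-1, queue-2, worker-1, worker-2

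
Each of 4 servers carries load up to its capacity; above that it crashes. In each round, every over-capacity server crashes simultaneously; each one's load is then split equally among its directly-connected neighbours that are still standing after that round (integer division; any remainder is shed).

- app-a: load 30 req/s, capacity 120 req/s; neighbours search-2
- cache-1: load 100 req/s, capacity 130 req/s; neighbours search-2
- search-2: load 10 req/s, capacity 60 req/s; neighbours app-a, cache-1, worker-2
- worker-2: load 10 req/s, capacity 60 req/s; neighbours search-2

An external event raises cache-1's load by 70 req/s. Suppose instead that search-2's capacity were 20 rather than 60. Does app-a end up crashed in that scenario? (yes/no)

With search-2's capacity at 20:
Round 1 — cache-1 at 170 > 130. cache-1 crashes.
  cache-1 sheds 170 req/s to search-2: 170 each.
    search-2: 10+170 = 180 > 20
Round 2 — search-2 crashes.
  search-2 sheds 180 req/s to app-a, worker-2: 90 each.
    app-a: 30+90 = 120 ≤ 120
    worker-2: 10+90 = 100 > 60
Round 3 — worker-2 crashes.
  worker-2 sheds 100 req/s: no online neighbours, lost.
No further crashes.

no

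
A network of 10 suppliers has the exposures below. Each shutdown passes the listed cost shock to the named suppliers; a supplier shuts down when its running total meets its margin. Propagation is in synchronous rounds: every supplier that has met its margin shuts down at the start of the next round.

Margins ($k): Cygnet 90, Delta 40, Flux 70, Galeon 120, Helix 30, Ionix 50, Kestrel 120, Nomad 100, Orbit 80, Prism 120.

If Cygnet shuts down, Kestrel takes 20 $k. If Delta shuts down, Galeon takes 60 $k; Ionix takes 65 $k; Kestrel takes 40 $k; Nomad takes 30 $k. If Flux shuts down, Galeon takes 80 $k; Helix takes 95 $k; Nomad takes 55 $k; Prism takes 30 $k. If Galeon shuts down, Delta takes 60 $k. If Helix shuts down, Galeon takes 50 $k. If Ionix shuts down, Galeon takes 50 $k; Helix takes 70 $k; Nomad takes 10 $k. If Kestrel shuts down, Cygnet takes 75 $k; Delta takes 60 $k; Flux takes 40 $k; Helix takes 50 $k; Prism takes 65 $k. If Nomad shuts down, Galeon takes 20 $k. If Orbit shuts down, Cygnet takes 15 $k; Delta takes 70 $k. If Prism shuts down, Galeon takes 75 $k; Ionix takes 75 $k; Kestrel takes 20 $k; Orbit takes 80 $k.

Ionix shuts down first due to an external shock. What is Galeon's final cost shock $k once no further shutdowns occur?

Round 1 — Ionix shuts down (initial).
  Galeon: +50 → 50 < 120
  Helix: +70 → 70 ≥ 30
  Nomad: +10 → 10 < 100
Round 2 — Helix shuts down.
  Galeon: +50 → 100 < 120
No further shutdowns.

100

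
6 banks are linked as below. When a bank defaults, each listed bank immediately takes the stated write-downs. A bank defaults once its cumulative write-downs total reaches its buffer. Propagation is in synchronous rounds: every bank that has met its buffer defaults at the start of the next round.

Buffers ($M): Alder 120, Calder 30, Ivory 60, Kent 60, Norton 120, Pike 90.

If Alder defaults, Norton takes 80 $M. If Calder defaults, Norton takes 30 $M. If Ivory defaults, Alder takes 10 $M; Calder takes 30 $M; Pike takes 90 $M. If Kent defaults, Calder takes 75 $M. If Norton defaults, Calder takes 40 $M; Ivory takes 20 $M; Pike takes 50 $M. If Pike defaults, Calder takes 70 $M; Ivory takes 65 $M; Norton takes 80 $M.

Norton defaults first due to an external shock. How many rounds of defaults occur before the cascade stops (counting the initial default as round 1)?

2

Round 1 — Norton defaults (initial).
  Calder: +40 → 40 ≥ 30
  Ivory: +20 → 20 < 60
  Pike: +50 → 50 < 90
Round 2 — Calder defaults.
No further defaults.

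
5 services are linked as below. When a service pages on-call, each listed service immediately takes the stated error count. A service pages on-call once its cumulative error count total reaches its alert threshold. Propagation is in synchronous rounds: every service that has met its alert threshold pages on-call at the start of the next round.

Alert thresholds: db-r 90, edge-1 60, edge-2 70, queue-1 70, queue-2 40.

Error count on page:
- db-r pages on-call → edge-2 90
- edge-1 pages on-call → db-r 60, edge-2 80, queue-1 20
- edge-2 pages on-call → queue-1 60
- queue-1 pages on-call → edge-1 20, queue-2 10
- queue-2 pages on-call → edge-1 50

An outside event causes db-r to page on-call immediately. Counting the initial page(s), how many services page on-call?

2

Round 1 — db-r pages on-call (initial).
  edge-2: +90 → 90 ≥ 70
Round 2 — edge-2 pages on-call.
  queue-1: +60 → 60 < 70
No further pages.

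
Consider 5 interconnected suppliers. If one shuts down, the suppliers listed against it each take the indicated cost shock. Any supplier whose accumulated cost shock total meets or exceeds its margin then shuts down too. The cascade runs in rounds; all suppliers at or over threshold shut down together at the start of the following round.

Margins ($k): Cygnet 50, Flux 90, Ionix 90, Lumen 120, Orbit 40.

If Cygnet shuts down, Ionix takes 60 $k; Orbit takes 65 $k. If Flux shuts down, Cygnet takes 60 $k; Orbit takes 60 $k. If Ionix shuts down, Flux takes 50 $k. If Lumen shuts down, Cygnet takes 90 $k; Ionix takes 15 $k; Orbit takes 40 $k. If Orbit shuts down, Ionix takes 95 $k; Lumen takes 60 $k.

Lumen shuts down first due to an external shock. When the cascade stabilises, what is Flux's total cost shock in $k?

Round 1 — Lumen shuts down (initial).
  Cygnet: +90 → 90 ≥ 50
  Ionix: +15 → 15 < 90
  Orbit: +40 → 40 ≥ 40
Round 2 — Cygnet, Orbit shut down.
  Ionix: +60+95 → 170 ≥ 90
Round 3 — Ionix shuts down.
  Flux: +50 → 50 < 90
No further shutdowns.

50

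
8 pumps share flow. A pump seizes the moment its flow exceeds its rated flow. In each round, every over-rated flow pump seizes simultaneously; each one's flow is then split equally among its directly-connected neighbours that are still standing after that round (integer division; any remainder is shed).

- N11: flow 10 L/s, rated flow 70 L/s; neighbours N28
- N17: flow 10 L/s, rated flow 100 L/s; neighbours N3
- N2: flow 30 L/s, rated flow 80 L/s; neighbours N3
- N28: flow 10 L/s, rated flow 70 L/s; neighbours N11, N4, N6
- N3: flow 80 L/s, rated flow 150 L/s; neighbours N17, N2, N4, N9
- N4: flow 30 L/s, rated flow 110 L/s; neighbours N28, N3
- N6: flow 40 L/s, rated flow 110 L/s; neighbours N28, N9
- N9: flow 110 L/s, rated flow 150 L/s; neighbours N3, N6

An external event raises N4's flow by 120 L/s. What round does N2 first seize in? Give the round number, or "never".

3

Round 1 — N4 at 150 > 110. N4 seizes.
  N4 sheds 150 L/s to N28, N3: 75 each.
    N28: 10+75 = 85 > 70
    N3: 80+75 = 155 > 150
Round 2 — N28, N3 seize.
  N28 sheds 85 L/s to N11, N6: 42 each (1 lost).
    N11: 10+42 = 52 ≤ 70
    N6: 40+42 = 82 ≤ 110
  N3 sheds 155 L/s to N17, N2, N9: 51 each (2 lost).
    N17: 10+51 = 61 ≤ 100
    N2: 30+51 = 81 > 80
    N9: 110+51 = 161 > 150
Round 3 — N2, N9 seize.
  N2 sheds 81 L/s: no online neighbours, lost.
  N9 sheds 161 L/s to N6: 161 each.
    N6: 82+161 = 243 > 110
Round 4 — N6 seizes.
  N6 sheds 243 L/s: no online neighbours, lost.
No further seizures.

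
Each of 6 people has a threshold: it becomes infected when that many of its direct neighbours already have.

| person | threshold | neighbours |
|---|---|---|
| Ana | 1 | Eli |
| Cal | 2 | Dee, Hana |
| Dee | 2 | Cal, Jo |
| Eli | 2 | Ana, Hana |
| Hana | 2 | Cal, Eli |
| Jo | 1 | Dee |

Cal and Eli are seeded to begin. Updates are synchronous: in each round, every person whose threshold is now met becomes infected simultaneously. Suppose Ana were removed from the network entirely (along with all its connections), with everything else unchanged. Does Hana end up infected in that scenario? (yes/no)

yes

With Ana removed:
Round 1 — Cal, Eli become infected (initial).
Round 2 — checking thresholds:
  Dee: 1 of 2 neighbours < 2, holds.
  Hana: 2 of 2 neighbours ≥ 2, becomes infected.
Round 3 — no new infections; cascade stops.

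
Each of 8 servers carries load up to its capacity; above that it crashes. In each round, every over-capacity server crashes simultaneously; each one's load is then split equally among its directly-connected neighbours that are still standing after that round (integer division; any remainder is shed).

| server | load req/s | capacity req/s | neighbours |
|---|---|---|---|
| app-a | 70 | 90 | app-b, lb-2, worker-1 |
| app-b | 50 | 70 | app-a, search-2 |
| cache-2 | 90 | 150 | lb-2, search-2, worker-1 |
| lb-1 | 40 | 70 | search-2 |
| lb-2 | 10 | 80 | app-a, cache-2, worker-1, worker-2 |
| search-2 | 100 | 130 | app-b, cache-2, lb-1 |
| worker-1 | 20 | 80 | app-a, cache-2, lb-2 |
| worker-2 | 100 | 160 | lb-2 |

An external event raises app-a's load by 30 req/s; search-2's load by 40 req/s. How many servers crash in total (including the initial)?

Round 1 — app-a at 100 > 90; search-2 at 140 > 130. app-a, search-2 crash.
  app-a sheds 100 req/s to app-b, lb-2, worker-1: 33 each (1 lost).
    app-b: 50+33 = 83 > 70
    lb-2: 10+33 = 43 ≤ 80
    worker-1: 20+33 = 53 ≤ 80
  search-2 sheds 140 req/s to app-b, cache-2, lb-1: 46 each (2 lost).
    app-b: 83+46 = 129 > 70
    cache-2: 90+46 = 136 ≤ 150
    lb-1: 40+46 = 86 > 70
Round 2 — app-b, lb-1 crash.
  app-b sheds 129 req/s: no online neighbours, lost.
  lb-1 sheds 86 req/s: no online neighbours, lost.
No further crashes.

4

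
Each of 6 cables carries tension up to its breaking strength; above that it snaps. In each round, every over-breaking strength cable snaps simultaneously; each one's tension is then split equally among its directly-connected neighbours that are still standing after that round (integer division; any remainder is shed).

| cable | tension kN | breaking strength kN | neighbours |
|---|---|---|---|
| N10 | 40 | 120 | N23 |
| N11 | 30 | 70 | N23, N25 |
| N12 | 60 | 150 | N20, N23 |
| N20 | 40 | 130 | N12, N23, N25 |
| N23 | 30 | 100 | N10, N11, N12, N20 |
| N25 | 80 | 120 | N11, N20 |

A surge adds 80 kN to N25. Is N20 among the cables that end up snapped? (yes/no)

Round 1 — N25 at 160 > 120. N25 snaps.
  N25 sheds 160 kN to N11, N20: 80 each.
    N11: 30+80 = 110 > 70
    N20: 40+80 = 120 ≤ 130
Round 2 — N11 snaps.
  N11 sheds 110 kN to N23: 110 each.
    N23: 30+110 = 140 > 100
Round 3 — N23 snaps.
  N23 sheds 140 kN to N10, N12, N20: 46 each (2 lost).
    N10: 40+46 = 86 ≤ 120
    N12: 60+46 = 106 ≤ 150
    N20: 120+46 = 166 > 130
Round 4 — N20 snaps.
  N20 sheds 166 kN to N12: 166 each.
    N12: 106+166 = 272 > 150
Round 5 — N12 snaps.
  N12 sheds 272 kN: no online neighbours, lost.
No further breaks.

yes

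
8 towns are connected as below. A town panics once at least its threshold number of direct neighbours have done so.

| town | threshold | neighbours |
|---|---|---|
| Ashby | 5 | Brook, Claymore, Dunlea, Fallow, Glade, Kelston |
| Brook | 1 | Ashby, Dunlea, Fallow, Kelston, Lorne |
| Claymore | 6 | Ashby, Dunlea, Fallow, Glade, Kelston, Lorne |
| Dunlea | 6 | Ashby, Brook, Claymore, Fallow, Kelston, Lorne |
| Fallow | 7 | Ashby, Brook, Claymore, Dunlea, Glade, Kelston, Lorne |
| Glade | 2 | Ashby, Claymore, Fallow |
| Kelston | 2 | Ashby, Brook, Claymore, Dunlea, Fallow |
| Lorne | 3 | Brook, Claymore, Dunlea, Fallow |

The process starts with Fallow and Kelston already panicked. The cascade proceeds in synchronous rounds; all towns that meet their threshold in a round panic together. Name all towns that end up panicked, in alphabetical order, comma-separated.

Round 1 — Fallow, Kelston panic (initial).
Round 2 — checking thresholds:
  Ashby: 2 of 6 neighbours < 5, below threshold.
  Brook: 2 of 5 neighbours ≥ 1, panics.
  Claymore: 2 of 6 neighbours < 6, below threshold.
  Dunlea: 2 of 6 neighbours < 6, below threshold.
  Glade: 1 of 3 neighbours < 2, below threshold.
  Lorne: 1 of 4 neighbours < 3, below threshold.
Round 3 — no new panics; cascade stops.

Brook, Fallow, Kelston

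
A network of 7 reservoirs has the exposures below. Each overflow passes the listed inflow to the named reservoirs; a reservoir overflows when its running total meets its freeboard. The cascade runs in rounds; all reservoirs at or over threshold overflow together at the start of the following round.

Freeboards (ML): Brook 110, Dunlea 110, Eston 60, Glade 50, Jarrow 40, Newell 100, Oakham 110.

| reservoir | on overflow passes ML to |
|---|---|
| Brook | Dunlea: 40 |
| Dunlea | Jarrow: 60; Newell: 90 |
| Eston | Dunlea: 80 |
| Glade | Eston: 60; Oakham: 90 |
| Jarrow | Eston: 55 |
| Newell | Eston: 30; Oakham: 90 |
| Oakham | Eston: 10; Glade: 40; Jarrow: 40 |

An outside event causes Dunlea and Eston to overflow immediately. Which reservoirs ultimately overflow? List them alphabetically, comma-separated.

Round 1 — Dunlea, Eston overflow (initial).
  Jarrow: +60 → 60 ≥ 40
  Newell: +90 → 90 < 100
Round 2 — Jarrow overflows.
No further overflows.

Dunlea, Eston, Jarrow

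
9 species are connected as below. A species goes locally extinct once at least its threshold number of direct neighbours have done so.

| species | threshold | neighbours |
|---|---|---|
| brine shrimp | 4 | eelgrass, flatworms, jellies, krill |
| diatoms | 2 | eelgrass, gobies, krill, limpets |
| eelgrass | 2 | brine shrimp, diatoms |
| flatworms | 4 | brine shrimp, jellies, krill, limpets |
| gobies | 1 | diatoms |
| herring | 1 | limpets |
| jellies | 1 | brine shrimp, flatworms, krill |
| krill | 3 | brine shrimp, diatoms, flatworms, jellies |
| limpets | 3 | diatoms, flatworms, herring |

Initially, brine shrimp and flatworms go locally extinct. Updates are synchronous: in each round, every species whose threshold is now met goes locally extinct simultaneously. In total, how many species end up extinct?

4

Round 1 — brine shrimp, flatworms go locally extinct (initial).
Round 2 — checking thresholds:
  eelgrass: 1 of 2 neighbours < 2, below threshold.
  jellies: 2 of 3 neighbours ≥ 1, goes locally extinct.
  krill: 2 of 4 neighbours < 3, below threshold.
  limpets: 1 of 3 neighbours < 3, below threshold.
Round 3 — checking thresholds:
  eelgrass: 1 of 2 neighbours < 2, below threshold.
  krill: 3 of 4 neighbours ≥ 3, goes locally extinct.
  limpets: 1 of 3 neighbours < 3, below threshold.
Round 4 — no new extinctions; cascade stops.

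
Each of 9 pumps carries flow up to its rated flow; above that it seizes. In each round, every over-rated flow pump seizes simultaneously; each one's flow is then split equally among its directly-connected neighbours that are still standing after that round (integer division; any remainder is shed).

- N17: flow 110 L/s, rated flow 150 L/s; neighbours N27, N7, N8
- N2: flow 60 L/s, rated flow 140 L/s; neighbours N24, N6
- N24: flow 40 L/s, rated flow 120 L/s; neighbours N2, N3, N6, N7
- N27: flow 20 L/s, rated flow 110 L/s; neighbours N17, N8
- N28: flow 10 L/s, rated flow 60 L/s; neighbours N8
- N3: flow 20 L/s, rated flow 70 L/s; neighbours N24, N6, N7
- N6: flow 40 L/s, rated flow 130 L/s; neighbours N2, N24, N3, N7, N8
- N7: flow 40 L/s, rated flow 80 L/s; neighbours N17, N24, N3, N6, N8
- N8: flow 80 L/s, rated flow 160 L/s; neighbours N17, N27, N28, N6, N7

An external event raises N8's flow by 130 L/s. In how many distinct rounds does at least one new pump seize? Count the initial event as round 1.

3

Round 1 — N8 at 210 > 160. N8 seizes.
  N8 sheds 210 L/s to N17, N27, N28, N6, N7: 42 each.
    N17: 110+42 = 152 > 150
    N27: 20+42 = 62 ≤ 110
    N28: 10+42 = 52 ≤ 60
    N6: 40+42 = 82 ≤ 130
    N7: 40+42 = 82 > 80
Round 2 — N17, N7 seize.
  N17 sheds 152 L/s to N27: 152 each.
    N27: 62+152 = 214 > 110
  N7 sheds 82 L/s to N24, N3, N6: 27 each (1 lost).
    N24: 40+27 = 67 ≤ 120
    N3: 20+27 = 47 ≤ 70
    N6: 82+27 = 109 ≤ 130
Round 3 — N27 seizes.
  N27 sheds 214 L/s: no online neighbours, lost.
No further seizures.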